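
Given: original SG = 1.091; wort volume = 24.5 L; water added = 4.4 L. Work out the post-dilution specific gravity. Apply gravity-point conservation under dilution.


SG_new = 1 + (SG_old − 1)·V_old/(V_old + V_water)
pts = (1.091 − 1)·1000·24.5/(24.5 + 4.4) = 77.1453
SG_new = 1 + 77.1453/1000

1.0771


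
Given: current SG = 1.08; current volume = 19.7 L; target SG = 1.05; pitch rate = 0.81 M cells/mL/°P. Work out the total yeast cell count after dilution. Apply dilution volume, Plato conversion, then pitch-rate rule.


V_w = V·((SG_c−1)/(SG_t−1)−1);  °P = 259 − 259/SG_t;  cells = rate·(V+V_w)·°P
V_w = 19.7·((1.08−1)/(1.05−1)−1) = 11.8200
V_final = 19.7 + 11.8200 = 31.5200
°P = 259 − 259/1.05 = 12.3333
cells = 0.81·31.5200·12.3333

314.8848 billion cells


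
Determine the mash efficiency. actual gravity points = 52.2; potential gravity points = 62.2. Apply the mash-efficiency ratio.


efficiency = actual / potential × 100
efficiency = 52.2 / 62.2 × 100

83.9228 %


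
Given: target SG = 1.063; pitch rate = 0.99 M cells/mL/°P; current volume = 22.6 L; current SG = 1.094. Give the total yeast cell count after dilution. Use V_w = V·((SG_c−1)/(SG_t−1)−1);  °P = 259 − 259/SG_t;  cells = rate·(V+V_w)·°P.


V_w = 22.6·((1.094−1)/(1.063−1)−1) = 11.1206
V_final = 22.6 + 11.1206 = 33.7206
°P = 259 − 259/1.063 = 15.3500
cells = 0.99·33.7206·15.3500

512.4341 billion cells


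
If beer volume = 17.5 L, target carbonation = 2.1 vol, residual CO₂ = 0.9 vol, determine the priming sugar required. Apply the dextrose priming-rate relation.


sugar = (target − residual)·4.0·V
sugar = (2.1 − 0.9)·4.0·17.5

84.0000 g


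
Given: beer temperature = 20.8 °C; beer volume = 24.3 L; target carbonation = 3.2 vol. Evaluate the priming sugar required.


residual = 14.695·(0.01821 + 0.09011·e^(−0.04·T));  sugar = (target − residual)·4.0·V
residual = 14.695·(0.01821 + 0.09011·e^(−0.04·20.8)) = 0.8438
sugar = (3.2 − 0.8438)·4.0·24.3

229.0183 g


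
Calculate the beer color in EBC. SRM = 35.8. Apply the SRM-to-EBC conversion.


EBC = SRM · 1.97
EBC = 35.8 · 1.97

70.5260 EBC


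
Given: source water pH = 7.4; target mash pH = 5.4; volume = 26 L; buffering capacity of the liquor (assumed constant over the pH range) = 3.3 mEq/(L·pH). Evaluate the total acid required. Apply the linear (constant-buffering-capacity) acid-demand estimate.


acid = buffering capacity · (pH_source − pH_target) · V
acid = 3.3 · (7.4 − 5.4) · 26

171.6000 mEq


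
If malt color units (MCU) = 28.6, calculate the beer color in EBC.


SRM = 1.4922·MCU^0.6859;  EBC = SRM·1.97
SRM = 1.4922·28.6^0.6859 = 14.8850
EBC = 14.8850·1.97

29.3234 EBC


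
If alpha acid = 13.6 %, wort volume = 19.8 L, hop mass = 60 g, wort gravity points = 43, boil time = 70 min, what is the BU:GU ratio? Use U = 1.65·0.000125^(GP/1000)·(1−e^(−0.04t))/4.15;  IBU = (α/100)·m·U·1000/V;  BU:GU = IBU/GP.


U = 1.65·0.000125^(43/1000)·(1−e^(−0.04·70))/4.15 = 0.2537
IBU = (13.6/100)·60·0.2537·1000/19.8 = 104.5638
BU:GU = 104.5638/43

2.4317


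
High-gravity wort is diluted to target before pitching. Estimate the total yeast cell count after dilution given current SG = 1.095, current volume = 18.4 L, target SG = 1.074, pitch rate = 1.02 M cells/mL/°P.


V_w = V·((SG_c−1)/(SG_t−1)−1);  °P = 259 − 259/SG_t;  cells = rate·(V+V_w)·°P
V_w = 18.4·((1.095−1)/(1.074−1)−1) = 5.2216
V_final = 18.4 + 5.2216 = 23.6216
°P = 259 − 259/1.074 = 17.8454
cells = 1.02·23.6216·17.8454

429.9689 billion cells


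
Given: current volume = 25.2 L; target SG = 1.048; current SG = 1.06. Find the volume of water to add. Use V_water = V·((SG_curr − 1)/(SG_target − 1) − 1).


V_water = 25.2·((1.06 − 1)/(1.048 − 1) − 1)

6.3000 L


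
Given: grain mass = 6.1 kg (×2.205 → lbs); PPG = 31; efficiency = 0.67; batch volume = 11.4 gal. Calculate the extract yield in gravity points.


points = lbs × PPG × eff / vol
lbs = 6.1 × 2.205 = 13.4505
points = 13.4505 × 31 × 0.67 / 11.4

24.5059 points


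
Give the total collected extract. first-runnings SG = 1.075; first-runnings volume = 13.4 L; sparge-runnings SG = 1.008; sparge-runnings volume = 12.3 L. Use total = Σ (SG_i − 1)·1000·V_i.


first = (1.075 − 1)·1000·13.4 = 1005.0000
sparge = (1.008 − 1)·1000·12.3 = 98.4000
total = 1005.0000 + 98.4000

1103.4000 gravity·L


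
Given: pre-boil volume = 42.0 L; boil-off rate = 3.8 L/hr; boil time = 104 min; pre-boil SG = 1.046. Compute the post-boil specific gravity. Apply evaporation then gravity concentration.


V_post = V_pre − rate·(t/60);  SG_post = 1 + (SG_pre−1)·V_pre/V_post
V_post = 42.0 − 3.8·(104/60) = 35.4133
SG_post = 1 + (1.046 − 1)·42.0/35.4133

1.0546


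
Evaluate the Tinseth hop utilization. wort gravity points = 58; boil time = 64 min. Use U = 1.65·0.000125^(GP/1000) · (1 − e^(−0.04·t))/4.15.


bigness = 1.65·0.000125^(58/1000) = 0.9797
boil_factor = (1 − e^(−0.04·64))/4.15 = 0.2223
U = 0.9797 · 0.2223

0.2178


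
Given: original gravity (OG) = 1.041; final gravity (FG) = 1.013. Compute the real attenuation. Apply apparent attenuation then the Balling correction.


AA = (OG−FG)/(OG−1)·100;  RA = AA·0.8192
AA = (1.041 − 1.013)/(1.041 − 1)·100 = 68.2927
RA = 68.2927·0.8192

55.9454 %


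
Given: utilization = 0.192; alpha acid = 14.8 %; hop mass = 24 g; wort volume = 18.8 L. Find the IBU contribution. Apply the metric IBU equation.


IBU = (α/100)·mass·U·1000 / V
IBU = (14.8/100)·24·0.192·1000 / 18.8

36.2757 IBU


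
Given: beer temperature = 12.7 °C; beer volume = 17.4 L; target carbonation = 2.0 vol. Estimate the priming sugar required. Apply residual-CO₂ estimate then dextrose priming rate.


residual = 14.695·(0.01821 + 0.09011·e^(−0.04·T));  sugar = (target − residual)·4.0·V
residual = 14.695·(0.01821 + 0.09011·e^(−0.04·12.7)) = 1.0643
sugar = (2.0 − 1.0643)·4.0·17.4

65.1217 g


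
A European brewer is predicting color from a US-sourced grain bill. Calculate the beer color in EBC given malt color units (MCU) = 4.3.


SRM = 1.4922·MCU^0.6859;  EBC = SRM·1.97
SRM = 1.4922·4.3^0.6859 = 4.0581
EBC = 4.0581·1.97

7.9945 EBC


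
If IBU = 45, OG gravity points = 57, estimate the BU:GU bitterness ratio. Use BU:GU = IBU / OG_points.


BU:GU = 45 / 57

0.7895


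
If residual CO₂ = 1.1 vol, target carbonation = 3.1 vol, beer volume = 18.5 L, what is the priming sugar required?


sugar = (target − residual)·4.0·V
sugar = (3.1 − 1.1)·4.0·18.5

148.0000 g


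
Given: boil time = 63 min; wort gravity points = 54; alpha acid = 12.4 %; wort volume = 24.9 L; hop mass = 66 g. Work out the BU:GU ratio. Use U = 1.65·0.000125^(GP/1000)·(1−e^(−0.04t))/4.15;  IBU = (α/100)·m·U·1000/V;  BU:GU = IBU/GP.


U = 1.65·0.000125^(54/1000)·(1−e^(−0.04·63))/4.15 = 0.2250
IBU = (12.4/100)·66·0.2250·1000/24.9 = 73.9616
BU:GU = 73.9616/54

1.3697


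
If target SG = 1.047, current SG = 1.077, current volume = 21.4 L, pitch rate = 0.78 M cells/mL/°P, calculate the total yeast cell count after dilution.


V_w = V·((SG_c−1)/(SG_t−1)−1);  °P = 259 − 259/SG_t;  cells = rate·(V+V_w)·°P
V_w = 21.4·((1.077−1)/(1.047−1)−1) = 13.6596
V_final = 21.4 + 13.6596 = 35.0596
°P = 259 − 259/1.047 = 11.6266
cells = 0.78·35.0596·11.6266

317.9451 billion cells


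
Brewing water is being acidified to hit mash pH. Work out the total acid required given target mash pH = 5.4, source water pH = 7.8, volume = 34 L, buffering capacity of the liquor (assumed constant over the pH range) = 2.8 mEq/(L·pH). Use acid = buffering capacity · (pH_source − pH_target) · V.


acid = 2.8 · (7.8 − 5.4) · 34

228.4800 mEq


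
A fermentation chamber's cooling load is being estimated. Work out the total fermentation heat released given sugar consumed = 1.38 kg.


Q = m_sugar · 590 kJ/kg
Q = 1.38 · 590

814.2000 kJ


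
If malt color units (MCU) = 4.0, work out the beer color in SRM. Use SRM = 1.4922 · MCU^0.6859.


SRM = 1.4922 · 4.0^0.6859

3.8617 SRM


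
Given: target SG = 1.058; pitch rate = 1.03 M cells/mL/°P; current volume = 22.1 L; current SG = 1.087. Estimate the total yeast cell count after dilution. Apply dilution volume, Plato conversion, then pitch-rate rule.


V_w = V·((SG_c−1)/(SG_t−1)−1);  °P = 259 − 259/SG_t;  cells = rate·(V+V_w)·°P
V_w = 22.1·((1.087−1)/(1.058−1)−1) = 11.0500
V_final = 22.1 + 11.0500 = 33.1500
°P = 259 − 259/1.058 = 14.1985
cells = 1.03·33.1500·14.1985

484.8003 billion cells


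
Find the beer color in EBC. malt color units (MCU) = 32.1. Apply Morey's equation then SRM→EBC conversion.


SRM = 1.4922·MCU^0.6859;  EBC = SRM·1.97
SRM = 1.4922·32.1^0.6859 = 16.1116
EBC = 16.1116·1.97

31.7399 EBC


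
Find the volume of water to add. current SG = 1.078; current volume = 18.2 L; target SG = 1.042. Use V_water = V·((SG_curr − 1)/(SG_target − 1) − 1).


V_water = 18.2·((1.078 − 1)/(1.042 − 1) − 1)

15.6000 L


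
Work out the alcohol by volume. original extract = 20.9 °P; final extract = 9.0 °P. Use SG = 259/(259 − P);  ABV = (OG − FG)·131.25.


OG = 259/(259 − 20.9) = 1.0878
FG = 259/(259 − 9.0) = 1.0360
ABV = (1.0878 − 1.0360)·131.25

6.7959 % ABV


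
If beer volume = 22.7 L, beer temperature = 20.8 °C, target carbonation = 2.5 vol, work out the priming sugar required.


residual = 14.695·(0.01821 + 0.09011·e^(−0.04·T));  sugar = (target − residual)·4.0·V
residual = 14.695·(0.01821 + 0.09011·e^(−0.04·20.8)) = 0.8438
sugar = (2.5 − 0.8438)·4.0·22.7

150.3790 g


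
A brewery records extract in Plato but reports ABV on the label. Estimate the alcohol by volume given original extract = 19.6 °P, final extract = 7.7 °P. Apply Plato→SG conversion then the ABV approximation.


SG = 259/(259 − P);  ABV = (OG − FG)·131.25
OG = 259/(259 − 19.6) = 1.0819
FG = 259/(259 − 7.7) = 1.0306
ABV = (1.0819 − 1.0306)·131.25

6.7240 % ABV


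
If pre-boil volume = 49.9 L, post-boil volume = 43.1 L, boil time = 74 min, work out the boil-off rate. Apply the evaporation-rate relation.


rate = (V_pre − V_post) / (t_min/60)
rate = (49.9 − 43.1) / (74/60)

5.5135 L/hr


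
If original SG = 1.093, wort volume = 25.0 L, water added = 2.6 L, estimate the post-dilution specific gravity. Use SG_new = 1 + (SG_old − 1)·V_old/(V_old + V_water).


pts = (1.093 − 1)·1000·25.0/(25.0 + 2.6) = 84.2391
SG_new = 1 + 84.2391/1000

1.0842


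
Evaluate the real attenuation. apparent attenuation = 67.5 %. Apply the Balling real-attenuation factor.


RA = AA · 0.8192
RA = 67.5 · 0.8192

55.2960 %


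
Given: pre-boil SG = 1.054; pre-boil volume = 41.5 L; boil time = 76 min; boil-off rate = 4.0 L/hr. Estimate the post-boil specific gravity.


V_post = V_pre − rate·(t/60);  SG_post = 1 + (SG_pre−1)·V_pre/V_post
V_post = 41.5 − 4.0·(76/60) = 36.4333
SG_post = 1 + (1.054 − 1)·41.5/36.4333

1.0615


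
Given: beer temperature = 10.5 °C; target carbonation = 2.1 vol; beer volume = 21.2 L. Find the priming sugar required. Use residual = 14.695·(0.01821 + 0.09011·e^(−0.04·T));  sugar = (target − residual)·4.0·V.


residual = 14.695·(0.01821 + 0.09011·e^(−0.04·10.5)) = 1.1376
sugar = (2.1 − 1.1376)·4.0·21.2

81.6085 g


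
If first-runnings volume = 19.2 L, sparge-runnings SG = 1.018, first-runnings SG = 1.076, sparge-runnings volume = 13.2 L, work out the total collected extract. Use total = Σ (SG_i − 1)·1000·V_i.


first = (1.076 − 1)·1000·19.2 = 1459.2000
sparge = (1.018 − 1)·1000·13.2 = 237.6000
total = 1459.2000 + 237.6000

1696.8000 gravity·L


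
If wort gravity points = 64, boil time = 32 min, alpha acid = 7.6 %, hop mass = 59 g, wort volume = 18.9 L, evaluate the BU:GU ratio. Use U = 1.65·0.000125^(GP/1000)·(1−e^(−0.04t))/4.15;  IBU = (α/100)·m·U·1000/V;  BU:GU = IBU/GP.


U = 1.65·0.000125^(64/1000)·(1−e^(−0.04·32))/4.15 = 0.1615
IBU = (7.6/100)·59·0.1615·1000/18.9 = 38.3139
BU:GU = 38.3139/64

0.5987


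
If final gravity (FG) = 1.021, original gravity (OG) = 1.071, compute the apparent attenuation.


AA = (OG − FG)/(OG − 1) · 100
AA = (1.071 − 1.021)/(1.071 − 1) · 100

70.4225 %


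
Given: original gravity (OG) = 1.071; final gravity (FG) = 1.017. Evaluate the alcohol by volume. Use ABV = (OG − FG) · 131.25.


ABV = (1.071 − 1.017) · 131.25

7.0875 % ABV


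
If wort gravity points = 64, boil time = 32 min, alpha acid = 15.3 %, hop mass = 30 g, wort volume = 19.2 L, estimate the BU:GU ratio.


U = 1.65·0.000125^(GP/1000)·(1−e^(−0.04t))/4.15;  IBU = (α/100)·m·U·1000/V;  BU:GU = IBU/GP
U = 1.65·0.000125^(64/1000)·(1−e^(−0.04·32))/4.15 = 0.1615
IBU = (15.3/100)·30·0.1615·1000/19.2 = 38.6068
BU:GU = 38.6068/64

0.6032


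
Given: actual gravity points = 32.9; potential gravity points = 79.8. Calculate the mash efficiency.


efficiency = actual / potential × 100
efficiency = 32.9 / 79.8 × 100

41.2281 %


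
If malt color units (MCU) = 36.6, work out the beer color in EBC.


SRM = 1.4922·MCU^0.6859;  EBC = SRM·1.97
SRM = 1.4922·36.6^0.6859 = 17.6286
EBC = 17.6286·1.97

34.7284 EBC


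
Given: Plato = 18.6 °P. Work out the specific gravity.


SG = 259/(259 − P)
SG = 259/(259 − 18.6)

1.0774


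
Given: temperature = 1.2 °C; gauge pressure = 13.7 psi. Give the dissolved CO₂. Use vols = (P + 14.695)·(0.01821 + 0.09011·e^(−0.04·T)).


vols = (13.7 + 14.695)·(0.01821 + 0.09011·e^(−0.04·1.2))

2.9558 volumes


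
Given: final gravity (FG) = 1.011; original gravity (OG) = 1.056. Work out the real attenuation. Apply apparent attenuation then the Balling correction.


AA = (OG−FG)/(OG−1)·100;  RA = AA·0.8192
AA = (1.056 − 1.011)/(1.056 − 1)·100 = 80.3571
RA = 80.3571·0.8192

65.8286 %


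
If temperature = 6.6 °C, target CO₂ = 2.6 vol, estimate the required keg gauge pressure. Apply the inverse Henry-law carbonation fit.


psi = vols/(0.01821 + 0.09011·e^(−0.04·T)) − 14.695
psi = 2.6/(0.01821 + 0.09011·e^(−0.04·6.6)) − 14.695

15.0492 psi


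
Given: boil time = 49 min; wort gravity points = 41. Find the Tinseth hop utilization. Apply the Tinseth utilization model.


U = 1.65·0.000125^(GP/1000) · (1 − e^(−0.04·t))/4.15
bigness = 1.65·0.000125^(41/1000) = 1.1415
boil_factor = (1 − e^(−0.04·49))/4.15 = 0.2070
U = 1.1415 · 0.2070

0.2363


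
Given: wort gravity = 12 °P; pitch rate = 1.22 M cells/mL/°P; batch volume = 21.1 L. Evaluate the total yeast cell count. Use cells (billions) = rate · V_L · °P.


cells = 1.22 · 21.1 · 12

308.9040 billion cells


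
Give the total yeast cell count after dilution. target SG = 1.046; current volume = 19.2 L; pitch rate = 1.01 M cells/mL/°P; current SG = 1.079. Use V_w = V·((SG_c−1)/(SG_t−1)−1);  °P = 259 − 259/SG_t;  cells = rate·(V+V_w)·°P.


V_w = 19.2·((1.079−1)/(1.046−1)−1) = 13.7739
V_final = 19.2 + 13.7739 = 32.9739
°P = 259 − 259/1.046 = 11.3901
cells = 1.01·32.9739·11.3901

379.3305 billion cells


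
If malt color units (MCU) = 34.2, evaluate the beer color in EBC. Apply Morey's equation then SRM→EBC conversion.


SRM = 1.4922·MCU^0.6859;  EBC = SRM·1.97
SRM = 1.4922·34.2^0.6859 = 16.8273
EBC = 16.8273·1.97

33.1499 EBC


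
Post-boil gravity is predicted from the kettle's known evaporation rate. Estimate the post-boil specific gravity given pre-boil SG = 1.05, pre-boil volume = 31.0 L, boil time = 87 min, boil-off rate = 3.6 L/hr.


V_post = V_pre − rate·(t/60);  SG_post = 1 + (SG_pre−1)·V_pre/V_post
V_post = 31.0 − 3.6·(87/60) = 25.7800
SG_post = 1 + (1.05 − 1)·31.0/25.7800

1.0601


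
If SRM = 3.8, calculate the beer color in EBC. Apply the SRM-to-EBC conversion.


EBC = SRM · 1.97
EBC = 3.8 · 1.97

7.4860 EBC


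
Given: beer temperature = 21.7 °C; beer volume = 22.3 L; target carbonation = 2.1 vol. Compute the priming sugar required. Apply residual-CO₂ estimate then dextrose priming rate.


residual = 14.695·(0.01821 + 0.09011·e^(−0.04·T));  sugar = (target − residual)·4.0·V
residual = 14.695·(0.01821 + 0.09011·e^(−0.04·21.7)) = 0.8235
sugar = (2.1 − 0.8235)·4.0·22.3

113.8666 g


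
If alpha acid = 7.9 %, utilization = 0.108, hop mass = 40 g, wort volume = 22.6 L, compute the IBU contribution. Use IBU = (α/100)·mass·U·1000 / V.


IBU = (7.9/100)·40·0.108·1000 / 22.6

15.1009 IBU


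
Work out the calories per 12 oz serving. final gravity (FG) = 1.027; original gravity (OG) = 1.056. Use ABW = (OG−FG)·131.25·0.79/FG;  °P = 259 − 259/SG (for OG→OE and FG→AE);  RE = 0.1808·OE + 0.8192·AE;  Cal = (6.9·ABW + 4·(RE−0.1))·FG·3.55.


ABW = (1.056 − 1.027)·131.25·0.79/1.027 = 2.9279
OE = 259 − 259/1.056 = 13.7348 °P
AE = 259 − 259/1.027 = 6.8092 °P
RE = 0.1808·13.7348 + 0.8192·6.8092 = 8.0613 °P
Cal = (6.9·2.9279 + 4·(8.0613−0.1))·1.027·3.55

189.7580 kcal


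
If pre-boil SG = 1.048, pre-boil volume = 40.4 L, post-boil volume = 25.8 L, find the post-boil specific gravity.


SG_post = 1 + (SG_pre − 1)·V_pre/V_post
pts_pre = (1.048 − 1)·1000 = 48.0000
pts_post = 48.0000·40.4/25.8 = 75.1628
SG_post = 1 + 75.1628/1000

1.0752


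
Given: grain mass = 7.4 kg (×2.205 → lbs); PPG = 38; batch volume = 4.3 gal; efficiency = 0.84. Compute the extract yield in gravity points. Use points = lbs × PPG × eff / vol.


lbs = 7.4 × 2.205 = 16.3170
points = 16.3170 × 38 × 0.84 / 4.3

121.1253 points


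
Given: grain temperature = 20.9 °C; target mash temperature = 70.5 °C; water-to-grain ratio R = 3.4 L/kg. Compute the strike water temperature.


T_strike = (0.41/R)·(T_mash − T_grain) + T_mash
T_strike = (0.41/3.4)·(70.5 − 20.9) + 70.5

76.4812 °C


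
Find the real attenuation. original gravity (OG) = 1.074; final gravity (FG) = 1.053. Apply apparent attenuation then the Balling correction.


AA = (OG−FG)/(OG−1)·100;  RA = AA·0.8192
AA = (1.074 − 1.053)/(1.074 − 1)·100 = 28.3784
RA = 28.3784·0.8192

23.2476 %


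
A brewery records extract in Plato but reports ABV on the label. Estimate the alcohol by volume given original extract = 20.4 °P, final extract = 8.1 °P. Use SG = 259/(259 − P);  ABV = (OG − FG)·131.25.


OG = 259/(259 − 20.4) = 1.0855
FG = 259/(259 − 8.1) = 1.0323
ABV = (1.0855 − 1.0323)·131.25

6.9845 % ABV


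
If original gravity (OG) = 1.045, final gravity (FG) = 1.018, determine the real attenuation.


AA = (OG−FG)/(OG−1)·100;  RA = AA·0.8192
AA = (1.045 − 1.018)/(1.045 − 1)·100 = 60.0000
RA = 60.0000·0.8192

49.1520 %


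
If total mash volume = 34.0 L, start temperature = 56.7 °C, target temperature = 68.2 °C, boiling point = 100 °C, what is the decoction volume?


V_dec = V_total·(T_target − T_start)/(T_boil − T_start)
V_dec = 34.0·(68.2 − 56.7)/(100 − 56.7)

9.0300 L


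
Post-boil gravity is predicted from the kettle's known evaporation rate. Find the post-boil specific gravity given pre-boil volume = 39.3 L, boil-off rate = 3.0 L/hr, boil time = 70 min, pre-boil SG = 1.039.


V_post = V_pre − rate·(t/60);  SG_post = 1 + (SG_pre−1)·V_pre/V_post
V_post = 39.3 − 3.0·(70/60) = 35.8000
SG_post = 1 + (1.039 − 1)·39.3/35.8000

1.0428


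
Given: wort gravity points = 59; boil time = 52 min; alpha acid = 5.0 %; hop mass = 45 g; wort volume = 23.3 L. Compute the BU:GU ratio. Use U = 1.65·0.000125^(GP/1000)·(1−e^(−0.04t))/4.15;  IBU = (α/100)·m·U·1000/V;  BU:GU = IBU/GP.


U = 1.65·0.000125^(59/1000)·(1−e^(−0.04·52))/4.15 = 0.2047
IBU = (5.0/100)·45·0.2047·1000/23.3 = 19.7707
BU:GU = 19.7707/59

0.3351


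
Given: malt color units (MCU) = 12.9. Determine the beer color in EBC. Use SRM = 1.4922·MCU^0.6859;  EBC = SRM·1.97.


SRM = 1.4922·12.9^0.6859 = 8.6215
EBC = 8.6215·1.97

16.9843 EBC


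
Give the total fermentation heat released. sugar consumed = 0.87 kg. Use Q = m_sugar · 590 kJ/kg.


Q = 0.87 · 590

513.3000 kJ


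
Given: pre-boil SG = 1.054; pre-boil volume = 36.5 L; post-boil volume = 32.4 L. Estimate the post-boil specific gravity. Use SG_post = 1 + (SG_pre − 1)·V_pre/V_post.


pts_pre = (1.054 − 1)·1000 = 54.0000
pts_post = 54.0000·36.5/32.4 = 60.8333
SG_post = 1 + 60.8333/1000

1.0608


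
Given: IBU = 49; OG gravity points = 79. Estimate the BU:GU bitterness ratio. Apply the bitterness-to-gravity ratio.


BU:GU = IBU / OG_points
BU:GU = 49 / 79

0.6203


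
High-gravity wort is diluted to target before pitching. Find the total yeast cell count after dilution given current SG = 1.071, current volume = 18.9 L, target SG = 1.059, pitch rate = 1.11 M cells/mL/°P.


V_w = V·((SG_c−1)/(SG_t−1)−1);  °P = 259 − 259/SG_t;  cells = rate·(V+V_w)·°P
V_w = 18.9·((1.071−1)/(1.059−1)−1) = 3.8441
V_final = 18.9 + 3.8441 = 22.7441
°P = 259 − 259/1.059 = 14.4297
cells = 1.11·22.7441·14.4297

364.2897 billion cells


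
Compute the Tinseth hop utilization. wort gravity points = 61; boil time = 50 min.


U = 1.65·0.000125^(GP/1000) · (1 − e^(−0.04·t))/4.15
bigness = 1.65·0.000125^(61/1000) = 0.9537
boil_factor = (1 − e^(−0.04·50))/4.15 = 0.2084
U = 0.9537 · 0.2084

0.1987


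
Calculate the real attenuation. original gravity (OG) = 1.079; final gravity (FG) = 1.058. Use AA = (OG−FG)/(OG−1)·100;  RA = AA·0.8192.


AA = (1.079 − 1.058)/(1.079 − 1)·100 = 26.5823
RA = 26.5823·0.8192

21.7762 %


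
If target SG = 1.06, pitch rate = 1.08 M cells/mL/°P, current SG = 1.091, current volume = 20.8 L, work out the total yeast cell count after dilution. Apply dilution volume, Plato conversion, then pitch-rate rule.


V_w = V·((SG_c−1)/(SG_t−1)−1);  °P = 259 − 259/SG_t;  cells = rate·(V+V_w)·°P
V_w = 20.8·((1.091−1)/(1.06−1)−1) = 10.7467
V_final = 20.8 + 10.7467 = 31.5467
°P = 259 − 259/1.06 = 14.6604
cells = 1.08·31.5467·14.6604

499.4849 billion cells


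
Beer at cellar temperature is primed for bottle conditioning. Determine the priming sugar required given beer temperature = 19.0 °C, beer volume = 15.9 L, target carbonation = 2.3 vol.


residual = 14.695·(0.01821 + 0.09011·e^(−0.04·T));  sugar = (target − residual)·4.0·V
residual = 14.695·(0.01821 + 0.09011·e^(−0.04·19.0)) = 0.8869
sugar = (2.3 − 0.8869)·4.0·15.9

89.8754 g


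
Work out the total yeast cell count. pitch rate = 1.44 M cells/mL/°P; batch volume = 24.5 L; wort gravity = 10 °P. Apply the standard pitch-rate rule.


cells (billions) = rate · V_L · °P
cells = 1.44 · 24.5 · 10

352.8000 billion cells


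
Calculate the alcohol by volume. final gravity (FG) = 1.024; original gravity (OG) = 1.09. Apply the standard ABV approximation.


ABV = (OG − FG) · 131.25
ABV = (1.09 − 1.024) · 131.25

8.6625 % ABV


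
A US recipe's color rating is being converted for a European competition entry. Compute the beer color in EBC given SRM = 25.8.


EBC = SRM · 1.97
EBC = 25.8 · 1.97

50.8260 EBC


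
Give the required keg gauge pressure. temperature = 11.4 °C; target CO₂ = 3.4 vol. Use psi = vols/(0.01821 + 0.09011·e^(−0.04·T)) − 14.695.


psi = 3.4/(0.01821 + 0.09011·e^(−0.04·11.4)) − 14.695

30.4440 psi


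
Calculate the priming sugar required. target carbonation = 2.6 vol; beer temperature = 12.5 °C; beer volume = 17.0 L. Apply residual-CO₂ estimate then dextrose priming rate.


residual = 14.695·(0.01821 + 0.09011·e^(−0.04·T));  sugar = (target − residual)·4.0·V
residual = 14.695·(0.01821 + 0.09011·e^(−0.04·12.5)) = 1.0707
sugar = (2.6 − 1.0707)·4.0·17.0

103.9894 g


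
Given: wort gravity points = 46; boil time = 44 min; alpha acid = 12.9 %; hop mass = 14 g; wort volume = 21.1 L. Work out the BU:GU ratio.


U = 1.65·0.000125^(GP/1000)·(1−e^(−0.04t))/4.15;  IBU = (α/100)·m·U·1000/V;  BU:GU = IBU/GP
U = 1.65·0.000125^(46/1000)·(1−e^(−0.04·44))/4.15 = 0.2177
IBU = (12.9/100)·14·0.2177·1000/21.1 = 18.6353
BU:GU = 18.6353/46

0.4051


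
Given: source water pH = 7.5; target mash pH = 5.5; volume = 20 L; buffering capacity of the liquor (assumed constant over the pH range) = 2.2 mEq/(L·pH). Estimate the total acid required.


acid = buffering capacity · (pH_source − pH_target) · V
acid = 2.2 · (7.5 − 5.5) · 20

88.0000 mEq


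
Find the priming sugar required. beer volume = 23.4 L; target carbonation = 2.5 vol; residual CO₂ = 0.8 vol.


sugar = (target − residual)·4.0·V
sugar = (2.5 − 0.8)·4.0·23.4

159.1200 g


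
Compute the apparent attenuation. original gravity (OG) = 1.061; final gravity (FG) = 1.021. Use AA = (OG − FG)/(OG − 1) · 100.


AA = (1.061 − 1.021)/(1.061 − 1) · 100

65.5738 %


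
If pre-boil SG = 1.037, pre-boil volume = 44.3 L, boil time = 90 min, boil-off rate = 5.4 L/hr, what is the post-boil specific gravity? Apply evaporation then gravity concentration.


V_post = V_pre − rate·(t/60);  SG_post = 1 + (SG_pre−1)·V_pre/V_post
V_post = 44.3 − 5.4·(90/60) = 36.2000
SG_post = 1 + (1.037 − 1)·44.3/36.2000

1.0453


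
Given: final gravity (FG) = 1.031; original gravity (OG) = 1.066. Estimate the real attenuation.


AA = (OG−FG)/(OG−1)·100;  RA = AA·0.8192
AA = (1.066 − 1.031)/(1.066 − 1)·100 = 53.0303
RA = 53.0303·0.8192

43.4424 %


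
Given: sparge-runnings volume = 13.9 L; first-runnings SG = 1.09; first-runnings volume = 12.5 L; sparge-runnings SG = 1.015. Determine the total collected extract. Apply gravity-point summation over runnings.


total = Σ (SG_i − 1)·1000·V_i
first = (1.09 − 1)·1000·12.5 = 1125.0000
sparge = (1.015 − 1)·1000·13.9 = 208.5000
total = 1125.0000 + 208.5000

1333.5000 gravity·L


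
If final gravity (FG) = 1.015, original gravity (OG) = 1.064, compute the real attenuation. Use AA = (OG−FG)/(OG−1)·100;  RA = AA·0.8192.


AA = (1.064 − 1.015)/(1.064 − 1)·100 = 76.5625
RA = 76.5625·0.8192

62.7200 %


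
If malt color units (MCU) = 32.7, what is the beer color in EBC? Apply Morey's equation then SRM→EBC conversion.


SRM = 1.4922·MCU^0.6859;  EBC = SRM·1.97
SRM = 1.4922·32.7^0.6859 = 16.3176
EBC = 16.3176·1.97

32.1456 EBC


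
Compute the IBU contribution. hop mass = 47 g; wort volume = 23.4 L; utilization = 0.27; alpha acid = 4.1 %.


IBU = (α/100)·mass·U·1000 / V
IBU = (4.1/100)·47·0.27·1000 / 23.4

22.2346 IBU


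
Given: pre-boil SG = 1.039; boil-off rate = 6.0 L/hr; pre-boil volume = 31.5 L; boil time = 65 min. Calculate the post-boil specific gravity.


V_post = V_pre − rate·(t/60);  SG_post = 1 + (SG_pre−1)·V_pre/V_post
V_post = 31.5 − 6.0·(65/60) = 25.0000
SG_post = 1 + (1.039 − 1)·31.5/25.0000

1.0491


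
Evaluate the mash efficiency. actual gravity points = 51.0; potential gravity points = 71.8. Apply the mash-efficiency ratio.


efficiency = actual / potential × 100
efficiency = 51.0 / 71.8 × 100

71.0306 %


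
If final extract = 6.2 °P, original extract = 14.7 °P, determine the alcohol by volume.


SG = 259/(259 − P);  ABV = (OG − FG)·131.25
OG = 259/(259 − 14.7) = 1.0602
FG = 259/(259 − 6.2) = 1.0245
ABV = (1.0602 − 1.0245)·131.25

4.6786 % ABV


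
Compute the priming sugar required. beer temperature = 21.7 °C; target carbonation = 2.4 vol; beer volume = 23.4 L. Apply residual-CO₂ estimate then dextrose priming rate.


residual = 14.695·(0.01821 + 0.09011·e^(−0.04·T));  sugar = (target − residual)·4.0·V
residual = 14.695·(0.01821 + 0.09011·e^(−0.04·21.7)) = 0.8235
sugar = (2.4 − 0.8235)·4.0·23.4

147.5634 g


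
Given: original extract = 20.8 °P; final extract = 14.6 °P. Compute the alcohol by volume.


SG = 259/(259 − P);  ABV = (OG − FG)·131.25
OG = 259/(259 − 20.8) = 1.0873
FG = 259/(259 − 14.6) = 1.0597
ABV = (1.0873 − 1.0597)·131.25

3.6203 % ABV


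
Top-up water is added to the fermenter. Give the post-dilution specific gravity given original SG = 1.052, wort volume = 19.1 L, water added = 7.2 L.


SG_new = 1 + (SG_old − 1)·V_old/(V_old + V_water)
pts = (1.052 − 1)·1000·19.1/(19.1 + 7.2) = 37.7643
SG_new = 1 + 37.7643/1000

1.0378


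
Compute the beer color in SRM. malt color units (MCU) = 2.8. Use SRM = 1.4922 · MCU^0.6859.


SRM = 1.4922 · 2.8^0.6859

3.0237 SRM


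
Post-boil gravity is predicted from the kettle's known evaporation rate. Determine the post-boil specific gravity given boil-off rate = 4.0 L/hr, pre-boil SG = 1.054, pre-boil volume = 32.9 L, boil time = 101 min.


V_post = V_pre − rate·(t/60);  SG_post = 1 + (SG_pre−1)·V_pre/V_post
V_post = 32.9 − 4.0·(101/60) = 26.1667
SG_post = 1 + (1.054 − 1)·32.9/26.1667

1.0679


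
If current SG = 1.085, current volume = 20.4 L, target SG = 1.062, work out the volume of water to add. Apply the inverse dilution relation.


V_water = V·((SG_curr − 1)/(SG_target − 1) − 1)
V_water = 20.4·((1.085 − 1)/(1.062 − 1) − 1)

7.5677 L


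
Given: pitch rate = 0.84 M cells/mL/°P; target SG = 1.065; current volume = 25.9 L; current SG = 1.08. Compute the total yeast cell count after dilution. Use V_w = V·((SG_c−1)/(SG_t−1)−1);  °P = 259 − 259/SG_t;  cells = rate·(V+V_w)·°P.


V_w = 25.9·((1.08−1)/(1.065−1)−1) = 5.9769
V_final = 25.9 + 5.9769 = 31.8769
°P = 259 − 259/1.065 = 15.8075
cells = 0.84·31.8769·15.8075

423.2717 billion cells


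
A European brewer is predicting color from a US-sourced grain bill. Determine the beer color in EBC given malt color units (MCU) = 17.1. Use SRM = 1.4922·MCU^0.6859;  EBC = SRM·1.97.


SRM = 1.4922·17.1^0.6859 = 10.4602
EBC = 10.4602·1.97

20.6066 EBC


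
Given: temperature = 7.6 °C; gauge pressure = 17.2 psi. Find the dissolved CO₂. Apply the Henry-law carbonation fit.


vols = (P + 14.695)·(0.01821 + 0.09011·e^(−0.04·T))
vols = (17.2 + 14.695)·(0.01821 + 0.09011·e^(−0.04·7.6))

2.7015 volumes


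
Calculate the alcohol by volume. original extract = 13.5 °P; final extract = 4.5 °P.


SG = 259/(259 − P);  ABV = (OG − FG)·131.25
OG = 259/(259 − 13.5) = 1.0550
FG = 259/(259 − 4.5) = 1.0177
ABV = (1.0550 − 1.0177)·131.25

4.8967 % ABV


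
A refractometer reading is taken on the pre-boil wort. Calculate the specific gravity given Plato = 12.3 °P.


SG = 259/(259 − P)
SG = 259/(259 − 12.3)

1.0499


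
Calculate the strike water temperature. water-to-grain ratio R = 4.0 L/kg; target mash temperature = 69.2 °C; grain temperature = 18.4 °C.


T_strike = (0.41/R)·(T_mash − T_grain) + T_mash
T_strike = (0.41/4.0)·(69.2 − 18.4) + 69.2

74.4070 °C


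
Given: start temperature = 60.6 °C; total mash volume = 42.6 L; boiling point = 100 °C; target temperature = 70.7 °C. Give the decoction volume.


V_dec = V_total·(T_target − T_start)/(T_boil − T_start)
V_dec = 42.6·(70.7 − 60.6)/(100 − 60.6)

10.9203 L


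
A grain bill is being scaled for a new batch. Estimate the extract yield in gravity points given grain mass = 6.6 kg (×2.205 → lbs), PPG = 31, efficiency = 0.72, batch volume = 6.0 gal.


points = lbs × PPG × eff / vol
lbs = 6.6 × 2.205 = 14.5530
points = 14.5530 × 31 × 0.72 / 6.0

54.1372 points


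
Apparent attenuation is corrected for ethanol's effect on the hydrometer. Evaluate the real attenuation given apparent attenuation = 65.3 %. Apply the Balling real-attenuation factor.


RA = AA · 0.8192
RA = 65.3 · 0.8192

53.4938 %


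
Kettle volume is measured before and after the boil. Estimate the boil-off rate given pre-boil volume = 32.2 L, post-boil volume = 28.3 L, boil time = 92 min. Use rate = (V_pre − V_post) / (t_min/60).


rate = (32.2 − 28.3) / (92/60)

2.5435 L/hr


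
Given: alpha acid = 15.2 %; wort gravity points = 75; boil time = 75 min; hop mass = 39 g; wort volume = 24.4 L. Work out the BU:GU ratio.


U = 1.65·0.000125^(GP/1000)·(1−e^(−0.04t))/4.15;  IBU = (α/100)·m·U·1000/V;  BU:GU = IBU/GP
U = 1.65·0.000125^(75/1000)·(1−e^(−0.04·75))/4.15 = 0.1925
IBU = (15.2/100)·39·0.1925·1000/24.4 = 46.7782
BU:GU = 46.7782/75

0.6237


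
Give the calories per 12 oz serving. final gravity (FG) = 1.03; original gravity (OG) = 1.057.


ABW = (OG−FG)·131.25·0.79/FG;  °P = 259 − 259/SG (for OG→OE and FG→AE);  RE = 0.1808·OE + 0.8192·AE;  Cal = (6.9·ABW + 4·(RE−0.1))·FG·3.55
ABW = (1.057 − 1.03)·131.25·0.79/1.03 = 2.7180
OE = 259 − 259/1.057 = 13.9669 °P
AE = 259 − 259/1.03 = 7.5437 °P
RE = 0.1808·13.9669 + 0.8192·7.5437 = 8.7050 °P
Cal = (6.9·2.7180 + 4·(8.7050−0.1))·1.03·3.55

194.4321 kcal


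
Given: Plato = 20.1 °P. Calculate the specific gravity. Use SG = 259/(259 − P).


SG = 259/(259 − 20.1)

1.0841


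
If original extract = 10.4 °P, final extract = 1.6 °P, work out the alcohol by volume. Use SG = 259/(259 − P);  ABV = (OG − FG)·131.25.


OG = 259/(259 − 10.4) = 1.0418
FG = 259/(259 − 1.6) = 1.0062
ABV = (1.0418 − 1.0062)·131.25

4.6749 % ABV


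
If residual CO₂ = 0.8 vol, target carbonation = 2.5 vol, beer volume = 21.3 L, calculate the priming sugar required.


sugar = (target − residual)·4.0·V
sugar = (2.5 − 0.8)·4.0·21.3

144.8400 g


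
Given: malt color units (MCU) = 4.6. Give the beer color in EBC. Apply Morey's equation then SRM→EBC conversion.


SRM = 1.4922·MCU^0.6859;  EBC = SRM·1.97
SRM = 1.4922·4.6^0.6859 = 4.2502
EBC = 4.2502·1.97

8.3730 EBC


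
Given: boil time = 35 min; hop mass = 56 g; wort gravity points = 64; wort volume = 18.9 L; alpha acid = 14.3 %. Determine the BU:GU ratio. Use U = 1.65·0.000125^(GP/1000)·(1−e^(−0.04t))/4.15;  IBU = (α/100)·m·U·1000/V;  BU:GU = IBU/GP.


U = 1.65·0.000125^(64/1000)·(1−e^(−0.04·35))/4.15 = 0.1685
IBU = (14.3/100)·56·0.1685·1000/18.9 = 71.4049
BU:GU = 71.4049/64

1.1157


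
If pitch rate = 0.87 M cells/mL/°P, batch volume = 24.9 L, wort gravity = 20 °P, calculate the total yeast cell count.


cells (billions) = rate · V_L · °P
cells = 0.87 · 24.9 · 20

433.2600 billion cells


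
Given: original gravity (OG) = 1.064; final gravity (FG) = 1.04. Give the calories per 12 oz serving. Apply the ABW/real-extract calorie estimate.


ABW = (OG−FG)·131.25·0.79/FG;  °P = 259 − 259/SG (for OG→OE and FG→AE);  RE = 0.1808·OE + 0.8192·AE;  Cal = (6.9·ABW + 4·(RE−0.1))·FG·3.55
ABW = (1.064 − 1.04)·131.25·0.79/1.04 = 2.3928
OE = 259 − 259/1.064 = 15.5789 °P
AE = 259 − 259/1.04 = 9.9615 °P
RE = 0.1808·15.5789 + 0.8192·9.9615 = 10.9772 °P
Cal = (6.9·2.3928 + 4·(10.9772−0.1))·1.04·3.55

221.5898 kcal


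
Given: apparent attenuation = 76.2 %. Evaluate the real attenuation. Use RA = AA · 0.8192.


RA = 76.2 · 0.8192

62.4230 %


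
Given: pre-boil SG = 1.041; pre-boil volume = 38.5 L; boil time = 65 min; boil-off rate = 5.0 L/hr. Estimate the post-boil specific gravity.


V_post = V_pre − rate·(t/60);  SG_post = 1 + (SG_pre−1)·V_pre/V_post
V_post = 38.5 − 5.0·(65/60) = 33.0833
SG_post = 1 + (1.041 − 1)·38.5/33.0833

1.0477


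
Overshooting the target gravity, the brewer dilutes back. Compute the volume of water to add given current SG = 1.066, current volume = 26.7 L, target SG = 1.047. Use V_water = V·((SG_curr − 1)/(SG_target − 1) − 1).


V_water = 26.7·((1.066 − 1)/(1.047 − 1) − 1)

10.7936 L


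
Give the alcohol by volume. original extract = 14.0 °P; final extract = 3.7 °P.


SG = 259/(259 − P);  ABV = (OG − FG)·131.25
OG = 259/(259 − 14.0) = 1.0571
FG = 259/(259 − 3.7) = 1.0145
ABV = (1.0571 − 1.0145)·131.25

5.5978 % ABV


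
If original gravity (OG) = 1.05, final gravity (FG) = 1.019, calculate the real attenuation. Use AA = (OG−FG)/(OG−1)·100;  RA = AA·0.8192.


AA = (1.05 − 1.019)/(1.05 − 1)·100 = 62.0000
RA = 62.0000·0.8192

50.7904 %


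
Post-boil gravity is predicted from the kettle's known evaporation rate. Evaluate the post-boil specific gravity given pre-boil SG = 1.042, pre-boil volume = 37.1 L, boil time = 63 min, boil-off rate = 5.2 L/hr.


V_post = V_pre − rate·(t/60);  SG_post = 1 + (SG_pre−1)·V_pre/V_post
V_post = 37.1 − 5.2·(63/60) = 31.6400
SG_post = 1 + (1.042 − 1)·37.1/31.6400

1.0492


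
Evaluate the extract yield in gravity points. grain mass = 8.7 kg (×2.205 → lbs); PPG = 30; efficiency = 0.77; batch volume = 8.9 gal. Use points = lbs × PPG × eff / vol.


lbs = 8.7 × 2.205 = 19.1835
points = 19.1835 × 30 × 0.77 / 8.9

49.7909 points


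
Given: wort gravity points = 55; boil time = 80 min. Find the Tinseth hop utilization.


U = 1.65·0.000125^(GP/1000) · (1 − e^(−0.04·t))/4.15
bigness = 1.65·0.000125^(55/1000) = 1.0065
boil_factor = (1 − e^(−0.04·80))/4.15 = 0.2311
U = 1.0065 · 0.2311

0.2326


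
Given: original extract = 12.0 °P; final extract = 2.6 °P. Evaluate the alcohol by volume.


SG = 259/(259 − P);  ABV = (OG − FG)·131.25
OG = 259/(259 − 12.0) = 1.0486
FG = 259/(259 − 2.6) = 1.0101
ABV = (1.0486 − 1.0101)·131.25

5.0456 % ABV


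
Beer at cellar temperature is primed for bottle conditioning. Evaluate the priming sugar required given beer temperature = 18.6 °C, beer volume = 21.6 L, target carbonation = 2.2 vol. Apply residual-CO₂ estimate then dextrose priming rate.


residual = 14.695·(0.01821 + 0.09011·e^(−0.04·T));  sugar = (target − residual)·4.0·V
residual = 14.695·(0.01821 + 0.09011·e^(−0.04·18.6)) = 0.8969
sugar = (2.2 − 0.8969)·4.0·21.6

112.5920 g


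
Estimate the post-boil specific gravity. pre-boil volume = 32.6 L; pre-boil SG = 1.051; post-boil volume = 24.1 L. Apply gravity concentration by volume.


SG_post = 1 + (SG_pre − 1)·V_pre/V_post
pts_pre = (1.051 − 1)·1000 = 51.0000
pts_post = 51.0000·32.6/24.1 = 68.9876
SG_post = 1 + 68.9876/1000

1.0690


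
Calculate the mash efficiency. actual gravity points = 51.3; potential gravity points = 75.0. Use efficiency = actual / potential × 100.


efficiency = 51.3 / 75.0 × 100

68.4000 %


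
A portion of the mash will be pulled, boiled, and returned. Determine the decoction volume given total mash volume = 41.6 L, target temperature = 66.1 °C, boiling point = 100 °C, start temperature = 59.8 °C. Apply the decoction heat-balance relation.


V_dec = V_total·(T_target − T_start)/(T_boil − T_start)
V_dec = 41.6·(66.1 − 59.8)/(100 − 59.8)

6.5194 L


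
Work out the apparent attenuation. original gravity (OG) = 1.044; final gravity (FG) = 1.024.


AA = (OG − FG)/(OG − 1) · 100
AA = (1.044 − 1.024)/(1.044 − 1) · 100

45.4545 %


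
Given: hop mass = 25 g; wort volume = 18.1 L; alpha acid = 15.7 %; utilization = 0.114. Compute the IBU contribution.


IBU = (α/100)·mass·U·1000 / V
IBU = (15.7/100)·25·0.114·1000 / 18.1

24.7210 IBU


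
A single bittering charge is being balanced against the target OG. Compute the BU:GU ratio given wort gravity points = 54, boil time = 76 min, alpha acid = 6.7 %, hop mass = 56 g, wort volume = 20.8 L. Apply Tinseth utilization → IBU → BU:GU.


U = 1.65·0.000125^(GP/1000)·(1−e^(−0.04t))/4.15;  IBU = (α/100)·m·U·1000/V;  BU:GU = IBU/GP
U = 1.65·0.000125^(54/1000)·(1−e^(−0.04·76))/4.15 = 0.2330
IBU = (6.7/100)·56·0.2330·1000/20.8 = 42.0321
BU:GU = 42.0321/54

0.7784


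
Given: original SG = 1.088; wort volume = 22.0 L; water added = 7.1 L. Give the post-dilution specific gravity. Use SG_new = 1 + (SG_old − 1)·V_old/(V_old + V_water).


pts = (1.088 − 1)·1000·22.0/(22.0 + 7.1) = 66.5292
SG_new = 1 + 66.5292/1000

1.0665
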